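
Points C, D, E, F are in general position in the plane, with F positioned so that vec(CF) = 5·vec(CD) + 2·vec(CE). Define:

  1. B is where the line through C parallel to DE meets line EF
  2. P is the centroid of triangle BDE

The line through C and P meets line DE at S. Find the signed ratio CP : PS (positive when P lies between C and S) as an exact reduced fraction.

CP:PS = 2

Choose coordinates C = (0, 0), D = (1, 0), E = (0, 1), F = (5, 2).
1. B is where the line through C parallel to DE meets line EF ⇒ B = (-5/6, 5/6)
2. P is the centroid of triangle BDE ⇒ P = (1/18, 11/18)
line CP meets DE at S = (1/12, 11/12)
P = C + t·(S−C) with t = 2/3, so CP:PS = 2/3:1/3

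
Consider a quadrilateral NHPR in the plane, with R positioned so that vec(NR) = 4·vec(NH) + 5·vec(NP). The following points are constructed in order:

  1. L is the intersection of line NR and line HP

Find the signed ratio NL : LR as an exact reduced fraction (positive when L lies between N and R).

NL:LR = 1/8

Assign N = (0, 0), H = (1, 0), P = (0, 1), R = (4, 5) — the answer is frame-independent, so this choice is without loss of generality.
1. L is the intersection of line NR and line HP ⇒ L = (4/9, 5/9)
L = N + t·(R−N) with t = 1/9, so NL:LR = t:(1−t) = 1/9:8/9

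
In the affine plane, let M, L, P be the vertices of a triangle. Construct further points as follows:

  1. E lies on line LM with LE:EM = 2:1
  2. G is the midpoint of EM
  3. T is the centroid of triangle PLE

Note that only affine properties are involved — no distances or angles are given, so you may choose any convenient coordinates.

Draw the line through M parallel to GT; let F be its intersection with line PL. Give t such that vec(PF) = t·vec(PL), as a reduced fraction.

t = 5/11

Choose coordinates M = (0, 0), L = (1, 0), P = (0, 1).
1. E lies on line LM with LE:EM = 2:1 ⇒ E = (1/3, 0)
2. G is the midpoint of EM ⇒ G = (1/6, 0)
3. T is the centroid of triangle PLE ⇒ T = (4/9, 1/3)
through M parallel to GT: direction (5/18, 1/3); meets PL at F = (5/11, 6/11)
F = P + t·(L−P) with t = 5/11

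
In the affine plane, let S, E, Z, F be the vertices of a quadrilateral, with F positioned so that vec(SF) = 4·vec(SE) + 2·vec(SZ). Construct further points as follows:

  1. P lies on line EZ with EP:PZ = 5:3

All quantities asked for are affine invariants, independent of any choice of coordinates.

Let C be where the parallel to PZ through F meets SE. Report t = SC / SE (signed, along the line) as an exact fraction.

Choose coordinates S = (0, 0), E = (1, 0), Z = (0, 1), F = (4, 2).
1. P lies on line EZ with EP:PZ = 5:3 ⇒ P = (3/8, 5/8)
through F parallel to PZ: direction (-3/8, 3/8); meets SE at C = (6, 0)
C = S + t·(E−S) with t = 6

t = 6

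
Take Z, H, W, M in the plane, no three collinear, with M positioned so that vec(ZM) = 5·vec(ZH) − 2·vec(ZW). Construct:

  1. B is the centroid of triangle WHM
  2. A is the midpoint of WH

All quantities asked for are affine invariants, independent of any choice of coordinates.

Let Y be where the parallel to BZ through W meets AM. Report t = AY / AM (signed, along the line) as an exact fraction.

Assign Z = (0, 0), H = (1, 0), W = (0, 1), M = (5, -2) — the answer is frame-independent, so this choice is without loss of generality.
1. B is the centroid of triangle WHM ⇒ B = (2, -1/3)
2. A is the midpoint of WH ⇒ A = (1/2, 1/2)
through W parallel to BZ: direction (-2, 1/3); meets AM at Y = (-4/7, 23/21)
Y = A + t·(M−A) with t = -5/21

t = -5/21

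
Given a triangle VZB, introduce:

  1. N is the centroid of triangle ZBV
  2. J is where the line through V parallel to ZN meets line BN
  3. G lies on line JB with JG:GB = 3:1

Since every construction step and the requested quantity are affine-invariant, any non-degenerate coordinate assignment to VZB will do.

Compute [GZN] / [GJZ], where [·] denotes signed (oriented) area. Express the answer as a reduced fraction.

Work in coordinates with V = (0, 0), Z = (1, 0), B = (0, 1).
1. N is the centroid of triangle ZBV ⇒ N = (1/3, 1/3)
2. J is where the line through V parallel to ZN meets line BN ⇒ J = (2/3, -1/3)
3. G lies on line JB with JG:GB = 3:1 ⇒ G = (1/6, 2/3)
2·[GZN] = -1/6, 2·[GJZ] = 1/2
[GZN]:[GJZ] = -1/6:1/2 = -1/3

[GZN]:[GJZ] = -1/3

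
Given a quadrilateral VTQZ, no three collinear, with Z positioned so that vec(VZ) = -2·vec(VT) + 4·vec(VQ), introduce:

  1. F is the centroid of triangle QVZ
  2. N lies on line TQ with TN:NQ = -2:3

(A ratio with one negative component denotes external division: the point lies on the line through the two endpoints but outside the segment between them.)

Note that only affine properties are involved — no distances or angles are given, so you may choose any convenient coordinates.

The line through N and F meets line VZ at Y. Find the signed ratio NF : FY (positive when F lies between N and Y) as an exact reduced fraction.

Assign V = (0, 0), T = (1, 0), Q = (0, 1), Z = (-2, 4) — the answer is frame-independent, so this choice is without loss of generality.
1. F is the centroid of triangle QVZ ⇒ F = (-2/3, 5/3)
2. N lies on line TQ with TN:NQ = -2:3 ⇒ N = (3, -2)
line NF meets VZ at Y = (-1, 2)
F = N + t·(Y−N) with t = 11/12, so NF:FY = 11/12:1/12

NF:FY = 11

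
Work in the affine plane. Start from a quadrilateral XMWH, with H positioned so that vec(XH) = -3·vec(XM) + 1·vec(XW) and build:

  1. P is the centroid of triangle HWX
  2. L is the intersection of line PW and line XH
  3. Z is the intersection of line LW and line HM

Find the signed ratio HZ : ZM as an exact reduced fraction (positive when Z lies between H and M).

HZ:ZM = 3/4

Work in coordinates with X = (0, 0), M = (1, 0), W = (0, 1), H = (-3, 1).
1. P is the centroid of triangle HWX ⇒ P = (-1, 2/3)
2. L is the intersection of line PW and line XH ⇒ L = (-3/2, 1/2)
3. Z is the intersection of line LW and line HM ⇒ Z = (-9/7, 4/7)
Z = H + t·(M−H) with t = 3/7, so HZ:ZM = t:(1−t) = 3/7:4/7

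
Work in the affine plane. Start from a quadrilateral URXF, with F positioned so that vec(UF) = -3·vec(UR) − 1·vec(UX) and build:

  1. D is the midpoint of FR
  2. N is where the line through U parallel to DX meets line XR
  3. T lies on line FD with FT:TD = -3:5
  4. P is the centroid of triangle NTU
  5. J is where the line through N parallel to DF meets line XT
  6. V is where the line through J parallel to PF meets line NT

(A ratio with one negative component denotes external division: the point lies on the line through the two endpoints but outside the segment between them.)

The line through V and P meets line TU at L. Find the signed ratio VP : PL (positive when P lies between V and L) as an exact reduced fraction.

Work in coordinates with U = (0, 0), R = (1, 0), X = (0, 1), F = (-3, -1).
1. D is the midpoint of FR ⇒ D = (-1, -1/2)
2. N is where the line through U parallel to DX meets line XR ⇒ N = (2/5, 3/5)
3. T lies on line FD with FT:TD = -3:5 ⇒ T = (-6, -7/4)
4. P is the centroid of triangle NTU ⇒ P = (-28/15, -23/60)
5. J is where the line through N parallel to DF meets line XT ⇒ J = (-12/5, -1/10)
6. V is where the line through J parallel to PF meets line NT ⇒ V = (-234/55, -61/55)
line VP meets TU at L = (-15, -35/8)
P = V + t·(L−V) with t = -2/9, so VP:PL = -2/9:11/9

VP:PL = -2/11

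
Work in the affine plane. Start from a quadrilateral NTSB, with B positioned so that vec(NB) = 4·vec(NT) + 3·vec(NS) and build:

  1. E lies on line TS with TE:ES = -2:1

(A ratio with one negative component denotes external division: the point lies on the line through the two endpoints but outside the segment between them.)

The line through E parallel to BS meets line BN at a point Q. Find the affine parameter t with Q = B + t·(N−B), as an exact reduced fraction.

Work in coordinates with N = (0, 0), T = (1, 0), S = (0, 1), B = (4, 3).
1. E lies on line TS with TE:ES = -2:1 ⇒ E = (-1, 2)
through E parallel to BS: direction (-4, -2); meets BN at Q = (10, 15/2)
Q = B + t·(N−B) with t = -3/2

t = -3/2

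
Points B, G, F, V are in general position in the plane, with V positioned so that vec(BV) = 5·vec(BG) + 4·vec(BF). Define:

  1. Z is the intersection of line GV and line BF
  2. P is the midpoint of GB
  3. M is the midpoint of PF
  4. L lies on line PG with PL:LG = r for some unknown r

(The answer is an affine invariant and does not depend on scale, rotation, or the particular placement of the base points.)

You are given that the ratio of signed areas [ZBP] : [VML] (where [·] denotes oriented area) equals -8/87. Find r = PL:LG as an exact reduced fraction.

Assign B = (0, 0), G = (1, 0), F = (0, 1), V = (5, 4) — the answer is frame-independent, so this choice is without loss of generality.
1. Z is the intersection of line GV and line BF ⇒ Z = (0, -1)
2. P is the midpoint of GB ⇒ P = (1/2, 0)
3. M is the midpoint of PF ⇒ M = (1/4, 1/2)
4. With PL:LG = r, write λ = r/(r+1) so L = P + λ·(G−P); L is affine-linear in λ
Every point depending on L is an affine combination of L and λ-independent points, so each such coordinate is linear in λ; the λ² term in each signed area is a multiple of (G−P)×(G−P) = 0, so 2·[ZBP] and 2·[VML] are each linear in λ. Evaluating at λ=0 and λ=1:
  2·[ZBP] = -1/2,   2·[VML] = 7/4·λ + 13/4
So [ZBP]:[VML] = (-1/2) / (7/4·λ + 13/4). Setting this equal to -8/87:
  -1/2 = -8/87·(7/4·λ + 13/4)  ⇒  λ = 5/4
Then r = λ/(1−λ) = (5/4)/(-1/4) = -5. Check: with r = -5, L = (9/8, 0) and [ZBP]:[VML] = -8/87 as required.

r = -5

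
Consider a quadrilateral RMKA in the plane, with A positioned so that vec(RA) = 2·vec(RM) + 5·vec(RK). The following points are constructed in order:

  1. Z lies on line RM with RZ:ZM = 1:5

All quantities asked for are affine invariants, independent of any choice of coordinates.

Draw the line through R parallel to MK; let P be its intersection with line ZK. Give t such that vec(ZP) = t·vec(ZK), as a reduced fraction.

Work in coordinates with R = (0, 0), M = (1, 0), K = (0, 1), A = (2, 5).
1. Z lies on line RM with RZ:ZM = 1:5 ⇒ Z = (1/6, 0)
through R parallel to MK: direction (-1, 1); meets ZK at P = (1/5, -1/5)
P = Z + t·(K−Z) with t = -1/5

t = -1/5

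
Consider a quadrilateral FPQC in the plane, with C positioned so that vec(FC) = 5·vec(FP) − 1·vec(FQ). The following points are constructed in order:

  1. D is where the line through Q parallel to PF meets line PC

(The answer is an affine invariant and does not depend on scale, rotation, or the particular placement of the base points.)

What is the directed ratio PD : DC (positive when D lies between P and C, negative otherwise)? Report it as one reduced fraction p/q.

Assign F = (0, 0), P = (1, 0), Q = (0, 1), C = (5, -1) — the answer is frame-independent, so this choice is without loss of generality.
1. D is where the line through Q parallel to PF meets line PC ⇒ D = (-3, 1)
D = P + t·(C−P) with t = -1, so PD:DC = t:(1−t) = -1:2

PD:DC = -1/2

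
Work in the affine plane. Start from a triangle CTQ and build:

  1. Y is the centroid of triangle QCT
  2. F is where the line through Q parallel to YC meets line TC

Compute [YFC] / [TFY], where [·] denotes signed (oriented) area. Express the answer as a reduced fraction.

Set C = (0, 0), T = (1, 0), Q = (0, 1); any affine frame gives the same invariant.
1. Y is the centroid of triangle QCT ⇒ Y = (1/3, 1/3)
2. F is where the line through Q parallel to YC meets line TC ⇒ F = (-1, 0)
2·[YFC] = 1/3, 2·[TFY] = -2/3
[YFC]:[TFY] = 1/3:-2/3 = -1/2

[YFC]:[TFY] = -1/2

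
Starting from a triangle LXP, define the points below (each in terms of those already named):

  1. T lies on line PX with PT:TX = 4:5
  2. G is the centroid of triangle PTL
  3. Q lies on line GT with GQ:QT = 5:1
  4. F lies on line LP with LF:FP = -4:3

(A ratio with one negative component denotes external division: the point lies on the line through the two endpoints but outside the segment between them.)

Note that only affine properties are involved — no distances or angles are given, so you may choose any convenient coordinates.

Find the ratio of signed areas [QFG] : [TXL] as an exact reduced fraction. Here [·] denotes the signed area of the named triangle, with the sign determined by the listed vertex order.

Work in coordinates with L = (0, 0), X = (1, 0), P = (0, 1).
1. T lies on line PX with PT:TX = 4:5 ⇒ T = (4/9, 5/9)
2. G is the centroid of triangle PTL ⇒ G = (4/27, 14/27)
3. Q lies on line GT with GQ:QT = 5:1 ⇒ Q = (32/81, 89/162)
4. F lies on line LP with LF:FP = -4:3 ⇒ F = (0, 4)
2·[QFG] = 70/81, 2·[TXL] = -5/9
[QFG]:[TXL] = 70/81:-5/9 = -14/9

[QFG]:[TXL] = -14/9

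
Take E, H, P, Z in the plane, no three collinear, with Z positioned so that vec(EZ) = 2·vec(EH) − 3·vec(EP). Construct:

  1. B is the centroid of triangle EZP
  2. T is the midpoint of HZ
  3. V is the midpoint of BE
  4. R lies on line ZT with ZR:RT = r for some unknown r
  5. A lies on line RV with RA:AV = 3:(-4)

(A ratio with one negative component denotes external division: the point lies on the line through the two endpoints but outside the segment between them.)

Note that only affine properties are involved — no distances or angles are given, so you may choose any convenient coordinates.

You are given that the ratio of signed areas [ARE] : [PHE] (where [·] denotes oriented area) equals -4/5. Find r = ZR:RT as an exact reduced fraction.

r = 1/4

Assign E = (0, 0), H = (1, 0), P = (0, 1), Z = (2, -3) — the answer is frame-independent, so this choice is without loss of generality.
1. B is the centroid of triangle EZP ⇒ B = (2/3, -2/3)
2. T is the midpoint of HZ ⇒ T = (3/2, -3/2)
3. V is the midpoint of BE ⇒ V = (1/3, -1/3)
4. With ZR:RT = r, write λ = r/(r+1) so R = Z + λ·(T−Z); R is affine-linear in λ
5. A lies on line RV with RA:AV = 3:(-4) ⇒ A is an affine combination of earlier points and hence also affine-linear in λ
Every point depending on R is an affine combination of R and λ-independent points, so each such coordinate is linear in λ; the λ² term in each signed area is a multiple of (T−Z)×(T−Z) = 0, so 2·[ARE] and 2·[PHE] are each linear in λ. Evaluating at λ=0 and λ=1:
  2·[ARE] = −λ + 1,   2·[PHE] = -1
So [ARE]:[PHE] = (−λ + 1) / (-1). Setting this equal to -4/5:
  −λ + 1 = -4/5·(-1)  ⇒  λ = 1/5
Then r = λ/(1−λ) = (1/5)/(4/5) = 1/4. Check: with r = 1/4, R = (19/10, -27/10) and [ARE]:[PHE] = -4/5 as required.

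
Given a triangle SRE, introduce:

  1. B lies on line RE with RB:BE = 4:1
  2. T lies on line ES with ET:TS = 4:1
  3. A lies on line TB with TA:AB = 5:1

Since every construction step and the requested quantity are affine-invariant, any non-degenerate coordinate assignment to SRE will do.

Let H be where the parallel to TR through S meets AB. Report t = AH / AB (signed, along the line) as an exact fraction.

Assign S = (0, 0), R = (1, 0), E = (0, 1) — the answer is frame-independent, so this choice is without loss of generality.
1. B lies on line RE with RB:BE = 4:1 ⇒ B = (1/5, 4/5)
2. T lies on line ES with ET:TS = 4:1 ⇒ T = (0, 1/5)
3. A lies on line TB with TA:AB = 5:1 ⇒ A = (1/6, 7/10)
through S parallel to TR: direction (1, -1/5); meets AB at H = (-1/16, 1/80)
H = A + t·(B−A) with t = -55/8

t = -55/8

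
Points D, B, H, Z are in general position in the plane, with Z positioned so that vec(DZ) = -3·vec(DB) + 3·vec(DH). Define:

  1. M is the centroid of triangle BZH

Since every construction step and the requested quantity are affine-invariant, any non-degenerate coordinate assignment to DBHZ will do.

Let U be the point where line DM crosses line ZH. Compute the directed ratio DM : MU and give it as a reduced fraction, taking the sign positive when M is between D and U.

DM:MU = 8

Assign D = (0, 0), B = (1, 0), H = (0, 1), Z = (-3, 3) — the answer is frame-independent, so this choice is without loss of generality.
1. M is the centroid of triangle BZH ⇒ M = (-2/3, 4/3)
line DM meets ZH at U = (-3/4, 3/2)
M = D + t·(U−D) with t = 8/9, so DM:MU = 8/9:1/9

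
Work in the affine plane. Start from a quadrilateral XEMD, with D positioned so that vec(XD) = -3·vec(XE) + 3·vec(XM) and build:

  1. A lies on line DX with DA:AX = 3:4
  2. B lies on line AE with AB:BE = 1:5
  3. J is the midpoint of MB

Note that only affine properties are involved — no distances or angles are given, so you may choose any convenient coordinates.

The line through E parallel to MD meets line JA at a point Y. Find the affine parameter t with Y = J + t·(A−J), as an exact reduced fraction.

Set X = (0, 0), E = (1, 0), M = (0, 1), D = (-3, 3); any affine frame gives the same invariant.
1. A lies on line DX with DA:AX = 3:4 ⇒ A = (-12/7, 12/7)
2. B lies on line AE with AB:BE = 1:5 ⇒ B = (-53/42, 10/7)
3. J is the midpoint of MB ⇒ J = (-53/84, 17/14)
through E parallel to MD: direction (-3, 2); meets JA at Y = (-5/4, 3/2)
Y = J + t·(A−J) with t = 4/7

t = 4/7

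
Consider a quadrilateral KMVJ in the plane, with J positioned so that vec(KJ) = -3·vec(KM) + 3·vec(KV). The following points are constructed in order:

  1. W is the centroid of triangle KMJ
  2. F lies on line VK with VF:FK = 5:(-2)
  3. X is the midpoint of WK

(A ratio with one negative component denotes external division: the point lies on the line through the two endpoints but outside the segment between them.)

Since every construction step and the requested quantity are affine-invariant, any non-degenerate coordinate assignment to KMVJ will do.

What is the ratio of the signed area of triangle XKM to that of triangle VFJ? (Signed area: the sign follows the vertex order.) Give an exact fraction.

Choose coordinates K = (0, 0), M = (1, 0), V = (0, 1), J = (-3, 3).
1. W is the centroid of triangle KMJ ⇒ W = (-2/3, 1)
2. F lies on line VK with VF:FK = 5:(-2) ⇒ F = (0, -2/3)
3. X is the midpoint of WK ⇒ X = (-1/3, 1/2)
2·[XKM] = 1/2, 2·[VFJ] = -5
[XKM]:[VFJ] = 1/2:-5 = -1/10

[XKM]:[VFJ] = -1/10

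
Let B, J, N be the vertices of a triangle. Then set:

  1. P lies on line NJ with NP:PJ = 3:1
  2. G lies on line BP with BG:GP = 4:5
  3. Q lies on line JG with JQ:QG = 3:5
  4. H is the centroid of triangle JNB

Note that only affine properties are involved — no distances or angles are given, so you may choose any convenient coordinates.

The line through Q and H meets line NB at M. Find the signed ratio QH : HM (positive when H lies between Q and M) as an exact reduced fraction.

Choose coordinates B = (0, 0), J = (1, 0), N = (0, 1).
1. P lies on line NJ with NP:PJ = 3:1 ⇒ P = (3/4, 1/4)
2. G lies on line BP with BG:GP = 4:5 ⇒ G = (1/3, 1/9)
3. Q lies on line JG with JQ:QG = 3:5 ⇒ Q = (3/4, 1/24)
4. H is the centroid of triangle JNB ⇒ H = (1/3, 1/3)
line QH meets NB at M = (0, 17/30)
H = Q + t·(M−Q) with t = 5/9, so QH:HM = 5/9:4/9

QH:HM = 5/4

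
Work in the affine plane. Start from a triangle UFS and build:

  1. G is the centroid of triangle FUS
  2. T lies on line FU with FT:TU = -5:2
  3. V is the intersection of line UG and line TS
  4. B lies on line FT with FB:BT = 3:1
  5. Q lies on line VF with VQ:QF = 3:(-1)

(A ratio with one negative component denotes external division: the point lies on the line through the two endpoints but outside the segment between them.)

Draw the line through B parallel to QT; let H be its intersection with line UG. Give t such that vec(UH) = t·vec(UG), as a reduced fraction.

t = 9/26

Work in coordinates with U = (0, 0), F = (1, 0), S = (0, 1).
1. G is the centroid of triangle FUS ⇒ G = (1/3, 1/3)
2. T lies on line FU with FT:TU = -5:2 ⇒ T = (-2/3, 0)
3. V is the intersection of line UG and line TS ⇒ V = (-2, -2)
4. B lies on line FT with FB:BT = 3:1 ⇒ B = (-1/4, 0)
5. Q lies on line VF with VQ:QF = 3:(-1) ⇒ Q = (5/2, 1)
through B parallel to QT: direction (-19/6, -1); meets UG at H = (3/26, 3/26)
H = U + t·(G−U) with t = 9/26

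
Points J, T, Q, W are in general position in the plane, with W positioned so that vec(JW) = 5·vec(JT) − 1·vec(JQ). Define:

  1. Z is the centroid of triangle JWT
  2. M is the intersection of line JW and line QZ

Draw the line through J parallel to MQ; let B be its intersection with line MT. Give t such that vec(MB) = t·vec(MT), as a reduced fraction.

t = 3

Set J = (0, 0), T = (1, 0), Q = (0, 1), W = (5, -1); any affine frame gives the same invariant.
1. Z is the centroid of triangle JWT ⇒ Z = (2, -1/3)
2. M is the intersection of line JW and line QZ ⇒ M = (15/7, -3/7)
through J parallel to MQ: direction (-15/7, 10/7); meets MT at B = (-9/7, 6/7)
B = M + t·(T−M) with t = 3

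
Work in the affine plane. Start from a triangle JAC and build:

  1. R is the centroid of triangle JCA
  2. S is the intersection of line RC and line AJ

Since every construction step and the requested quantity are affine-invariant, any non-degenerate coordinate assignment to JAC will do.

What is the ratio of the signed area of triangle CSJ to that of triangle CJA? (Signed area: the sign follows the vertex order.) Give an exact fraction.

Work in coordinates with J = (0, 0), A = (1, 0), C = (0, 1).
1. R is the centroid of triangle JCA ⇒ R = (1/3, 1/3)
2. S is the intersection of line RC and line AJ ⇒ S = (1/2, 0)
2·[CSJ] = -1/2, 2·[CJA] = 1
[CSJ]:[CJA] = -1/2:1 = -1/2

[CSJ]:[CJA] = -1/2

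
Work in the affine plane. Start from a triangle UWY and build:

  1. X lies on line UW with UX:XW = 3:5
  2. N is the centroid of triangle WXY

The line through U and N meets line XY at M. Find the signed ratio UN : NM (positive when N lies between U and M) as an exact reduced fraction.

Set U = (0, 0), W = (1, 0), Y = (0, 1); any affine frame gives the same invariant.
1. X lies on line UW with UX:XW = 3:5 ⇒ X = (3/8, 0)
2. N is the centroid of triangle WXY ⇒ N = (11/24, 1/3)
line UN meets XY at M = (33/112, 3/14)
N = U + t·(M−U) with t = 14/9, so UN:NM = 14/9:-5/9

UN:NM = -14/5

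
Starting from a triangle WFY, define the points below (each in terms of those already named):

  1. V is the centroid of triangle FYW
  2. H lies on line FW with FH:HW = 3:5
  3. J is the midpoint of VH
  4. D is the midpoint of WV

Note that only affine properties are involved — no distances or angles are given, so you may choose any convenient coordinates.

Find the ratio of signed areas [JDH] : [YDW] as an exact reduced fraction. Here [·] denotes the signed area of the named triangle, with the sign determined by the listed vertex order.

Choose coordinates W = (0, 0), F = (1, 0), Y = (0, 1).
1. V is the centroid of triangle FYW ⇒ V = (1/3, 1/3)
2. H lies on line FW with FH:HW = 3:5 ⇒ H = (5/8, 0)
3. J is the midpoint of VH ⇒ J = (23/48, 1/6)
4. D is the midpoint of WV ⇒ D = (1/6, 1/6)
2·[JDH] = 5/96, 2·[YDW] = -1/6
[JDH]:[YDW] = 5/96:-1/6 = -5/16

[JDH]:[YDW] = -5/16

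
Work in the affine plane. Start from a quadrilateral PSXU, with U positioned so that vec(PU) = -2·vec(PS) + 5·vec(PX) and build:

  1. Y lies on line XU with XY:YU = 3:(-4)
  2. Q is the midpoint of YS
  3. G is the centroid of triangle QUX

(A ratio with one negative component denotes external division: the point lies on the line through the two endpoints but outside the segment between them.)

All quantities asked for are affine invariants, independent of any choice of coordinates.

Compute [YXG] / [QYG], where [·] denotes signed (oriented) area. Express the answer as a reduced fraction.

[YXG]:[QYG] = 3/7

Work in coordinates with P = (0, 0), S = (1, 0), X = (0, 1), U = (-2, 5).
1. Y lies on line XU with XY:YU = 3:(-4) ⇒ Y = (6, -11)
2. Q is the midpoint of YS ⇒ Q = (7/2, -11/2)
3. G is the centroid of triangle QUX ⇒ G = (1/2, 1/6)
2·[YXG] = -1, 2·[QYG] = -7/3
[YXG]:[QYG] = -1:-7/3 = 3/7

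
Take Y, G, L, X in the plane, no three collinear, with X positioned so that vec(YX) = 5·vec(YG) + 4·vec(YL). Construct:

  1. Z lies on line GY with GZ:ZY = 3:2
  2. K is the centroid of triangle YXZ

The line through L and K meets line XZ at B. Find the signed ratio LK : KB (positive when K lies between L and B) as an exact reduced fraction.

LK:KB = 85/8

Assign Y = (0, 0), G = (1, 0), L = (0, 1), X = (5, 4) — the answer is frame-independent, so this choice is without loss of generality.
1. Z lies on line GY with GZ:ZY = 3:2 ⇒ Z = (2/5, 0)
2. K is the centroid of triangle YXZ ⇒ K = (9/5, 4/3)
line LK meets XZ at B = (837/425, 116/85)
K = L + t·(B−L) with t = 85/93, so LK:KB = 85/93:8/93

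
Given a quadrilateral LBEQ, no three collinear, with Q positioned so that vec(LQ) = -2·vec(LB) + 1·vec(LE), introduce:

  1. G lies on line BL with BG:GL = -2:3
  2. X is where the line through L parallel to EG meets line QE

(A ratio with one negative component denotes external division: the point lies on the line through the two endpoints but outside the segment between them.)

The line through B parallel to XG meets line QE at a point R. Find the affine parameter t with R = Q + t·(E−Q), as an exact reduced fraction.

Set L = (0, 0), B = (1, 0), E = (0, 1), Q = (-2, 1); any affine frame gives the same invariant.
1. G lies on line BL with BG:GL = -2:3 ⇒ G = (3, 0)
2. X is where the line through L parallel to EG meets line QE ⇒ X = (-3, 1)
through B parallel to XG: direction (6, -1); meets QE at R = (-5, 1)
R = Q + t·(E−Q) with t = -3/2

t = -3/2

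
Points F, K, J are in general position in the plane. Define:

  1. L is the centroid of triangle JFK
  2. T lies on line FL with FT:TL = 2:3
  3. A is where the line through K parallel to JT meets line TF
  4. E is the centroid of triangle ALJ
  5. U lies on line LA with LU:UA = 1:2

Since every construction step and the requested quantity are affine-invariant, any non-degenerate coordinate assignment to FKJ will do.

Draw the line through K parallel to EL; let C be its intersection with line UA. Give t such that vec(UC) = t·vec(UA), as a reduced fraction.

Assign F = (0, 0), K = (1, 0), J = (0, 1) — the answer is frame-independent, so this choice is without loss of generality.
1. L is the centroid of triangle JFK ⇒ L = (1/3, 1/3)
2. T lies on line FL with FT:TL = 2:3 ⇒ T = (2/15, 2/15)
3. A is where the line through K parallel to JT meets line TF ⇒ A = (13/15, 13/15)
4. E is the centroid of triangle ALJ ⇒ E = (2/5, 11/15)
5. U lies on line LA with LU:UA = 1:2 ⇒ U = (23/45, 23/45)
through K parallel to EL: direction (-1/15, -2/5); meets UA at C = (6/5, 6/5)
C = U + t·(A−U) with t = 31/16

t = 31/16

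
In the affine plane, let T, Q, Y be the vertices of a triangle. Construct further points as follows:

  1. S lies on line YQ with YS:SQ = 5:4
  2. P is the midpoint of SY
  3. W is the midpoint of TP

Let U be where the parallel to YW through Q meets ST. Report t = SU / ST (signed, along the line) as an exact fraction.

t = -8/15

Set T = (0, 0), Q = (1, 0), Y = (0, 1); any affine frame gives the same invariant.
1. S lies on line YQ with YS:SQ = 5:4 ⇒ S = (5/9, 4/9)
2. P is the midpoint of SY ⇒ P = (5/18, 13/18)
3. W is the midpoint of TP ⇒ W = (5/36, 13/36)
through Q parallel to YW: direction (5/36, -23/36); meets ST at U = (23/27, 92/135)
U = S + t·(T−S) with t = -8/15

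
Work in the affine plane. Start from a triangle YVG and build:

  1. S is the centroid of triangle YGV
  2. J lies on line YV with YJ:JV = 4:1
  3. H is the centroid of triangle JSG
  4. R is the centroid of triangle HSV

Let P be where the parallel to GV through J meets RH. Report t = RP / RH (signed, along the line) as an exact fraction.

t = 4

Choose coordinates Y = (0, 0), V = (1, 0), G = (0, 1).
1. S is the centroid of triangle YGV ⇒ S = (1/3, 1/3)
2. J lies on line YV with YJ:JV = 4:1 ⇒ J = (4/5, 0)
3. H is the centroid of triangle JSG ⇒ H = (17/45, 4/9)
4. R is the centroid of triangle HSV ⇒ R = (77/135, 7/27)
through J parallel to GV: direction (1, -1); meets RH at P = (-1/5, 1)
P = R + t·(H−R) with t = 4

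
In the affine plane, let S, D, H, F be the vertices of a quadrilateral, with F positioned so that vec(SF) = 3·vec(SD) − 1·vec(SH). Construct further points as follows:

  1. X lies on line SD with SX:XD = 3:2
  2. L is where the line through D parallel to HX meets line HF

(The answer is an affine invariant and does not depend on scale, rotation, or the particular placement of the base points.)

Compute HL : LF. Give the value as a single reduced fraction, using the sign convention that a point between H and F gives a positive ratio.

HL:LF = 2/7

Work in coordinates with S = (0, 0), D = (1, 0), H = (0, 1), F = (3, -1).
1. X lies on line SD with SX:XD = 3:2 ⇒ X = (3/5, 0)
2. L is where the line through D parallel to HX meets line HF ⇒ L = (2/3, 5/9)
L = H + t·(F−H) with t = 2/9, so HL:LF = t:(1−t) = 2/9:7/9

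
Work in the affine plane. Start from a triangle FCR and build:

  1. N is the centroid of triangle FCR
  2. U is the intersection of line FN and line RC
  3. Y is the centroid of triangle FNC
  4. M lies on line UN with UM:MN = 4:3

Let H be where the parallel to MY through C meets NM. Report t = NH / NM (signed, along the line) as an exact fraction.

t = 23/3

Set F = (0, 0), C = (1, 0), R = (0, 1); any affine frame gives the same invariant.
1. N is the centroid of triangle FCR ⇒ N = (1/3, 1/3)
2. U is the intersection of line FN and line RC ⇒ U = (1/2, 1/2)
3. Y is the centroid of triangle FNC ⇒ Y = (4/9, 1/9)
4. M lies on line UN with UM:MN = 4:3 ⇒ M = (17/42, 17/42)
through C parallel to MY: direction (5/126, -37/126); meets NM at H = (37/42, 37/42)
H = N + t·(M−N) with t = 23/3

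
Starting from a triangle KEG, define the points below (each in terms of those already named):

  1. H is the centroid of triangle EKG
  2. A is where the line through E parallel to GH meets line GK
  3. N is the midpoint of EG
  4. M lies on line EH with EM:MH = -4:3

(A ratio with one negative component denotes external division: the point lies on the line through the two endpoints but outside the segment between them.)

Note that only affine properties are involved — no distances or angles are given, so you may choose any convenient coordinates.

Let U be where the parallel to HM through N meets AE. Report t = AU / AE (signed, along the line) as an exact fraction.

t = 5/6

Assign K = (0, 0), E = (1, 0), G = (0, 1) — the answer is frame-independent, so this choice is without loss of generality.
1. H is the centroid of triangle EKG ⇒ H = (1/3, 1/3)
2. A is where the line through E parallel to GH meets line GK ⇒ A = (0, 2)
3. N is the midpoint of EG ⇒ N = (1/2, 1/2)
4. M lies on line EH with EM:MH = -4:3 ⇒ M = (-5/3, 4/3)
through N parallel to HM: direction (-2, 1); meets AE at U = (5/6, 1/3)
U = A + t·(E−A) with t = 5/6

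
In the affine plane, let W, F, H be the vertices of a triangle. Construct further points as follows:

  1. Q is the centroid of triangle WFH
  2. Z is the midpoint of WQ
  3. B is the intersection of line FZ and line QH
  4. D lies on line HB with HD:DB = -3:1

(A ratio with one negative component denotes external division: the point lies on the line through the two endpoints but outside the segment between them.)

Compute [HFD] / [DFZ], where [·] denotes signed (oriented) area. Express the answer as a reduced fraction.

[HFD]:[DFZ] = -2

Choose coordinates W = (0, 0), F = (1, 0), H = (0, 1).
1. Q is the centroid of triangle WFH ⇒ Q = (1/3, 1/3)
2. Z is the midpoint of WQ ⇒ Z = (1/6, 1/6)
3. B is the intersection of line FZ and line QH ⇒ B = (4/9, 1/9)
4. D lies on line HB with HD:DB = -3:1 ⇒ D = (2/3, -1/3)
2·[HFD] = -2/3, 2·[DFZ] = 1/3
[HFD]:[DFZ] = -2/3:1/3 = -2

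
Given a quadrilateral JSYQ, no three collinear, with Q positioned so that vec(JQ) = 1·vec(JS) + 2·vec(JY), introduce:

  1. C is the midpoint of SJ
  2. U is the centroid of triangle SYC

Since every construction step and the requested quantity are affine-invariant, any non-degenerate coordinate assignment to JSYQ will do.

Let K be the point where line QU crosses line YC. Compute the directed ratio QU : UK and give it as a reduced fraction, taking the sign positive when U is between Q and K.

Work in coordinates with J = (0, 0), S = (1, 0), Y = (0, 1), Q = (1, 2).
1. C is the midpoint of SJ ⇒ C = (1/2, 0)
2. U is the centroid of triangle SYC ⇒ U = (1/2, 1/3)
line QU meets YC at K = (7/16, 1/8)
U = Q + t·(K−Q) with t = 8/9, so QU:UK = 8/9:1/9

QU:UK = 8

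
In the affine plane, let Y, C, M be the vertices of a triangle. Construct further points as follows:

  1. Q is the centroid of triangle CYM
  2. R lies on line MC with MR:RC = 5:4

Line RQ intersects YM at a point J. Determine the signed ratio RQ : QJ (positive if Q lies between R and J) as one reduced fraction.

Work in coordinates with Y = (0, 0), C = (1, 0), M = (0, 1).
1. Q is the centroid of triangle CYM ⇒ Q = (1/3, 1/3)
2. R lies on line MC with MR:RC = 5:4 ⇒ R = (5/9, 4/9)
line RQ meets YM at J = (0, 1/6)
Q = R + t·(J−R) with t = 2/5, so RQ:QJ = 2/5:3/5

RQ:QJ = 2/3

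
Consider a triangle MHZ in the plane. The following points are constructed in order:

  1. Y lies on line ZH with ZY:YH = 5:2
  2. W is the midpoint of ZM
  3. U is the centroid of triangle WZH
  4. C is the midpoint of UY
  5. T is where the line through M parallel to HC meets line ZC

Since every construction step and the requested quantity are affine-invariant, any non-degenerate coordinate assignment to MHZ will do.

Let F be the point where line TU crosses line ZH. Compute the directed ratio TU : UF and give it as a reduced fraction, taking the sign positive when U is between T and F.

Assign M = (0, 0), H = (1, 0), Z = (0, 1) — the answer is frame-independent, so this choice is without loss of generality.
1. Y lies on line ZH with ZY:YH = 5:2 ⇒ Y = (5/7, 2/7)
2. W is the midpoint of ZM ⇒ W = (0, 1/2)
3. U is the centroid of triangle WZH ⇒ U = (1/3, 1/2)
4. C is the midpoint of UY ⇒ C = (11/21, 11/28)
5. T is where the line through M parallel to HC meets line ZC ⇒ T = (440/147, -121/49)
line TU meets ZH at F = (-100/91, 191/91)
U = T + t·(F−T) with t = 13/20, so TU:UF = 13/20:7/20

TU:UF = 13/7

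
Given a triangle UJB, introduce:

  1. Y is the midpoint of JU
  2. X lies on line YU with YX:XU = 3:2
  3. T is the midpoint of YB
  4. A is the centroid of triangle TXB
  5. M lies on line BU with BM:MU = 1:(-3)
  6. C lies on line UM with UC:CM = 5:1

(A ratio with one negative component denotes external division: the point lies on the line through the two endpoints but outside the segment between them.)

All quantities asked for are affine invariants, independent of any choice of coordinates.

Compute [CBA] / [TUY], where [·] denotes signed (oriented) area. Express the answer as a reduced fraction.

Work in coordinates with U = (0, 0), J = (1, 0), B = (0, 1).
1. Y is the midpoint of JU ⇒ Y = (1/2, 0)
2. X lies on line YU with YX:XU = 3:2 ⇒ X = (1/5, 0)
3. T is the midpoint of YB ⇒ T = (1/4, 1/2)
4. A is the centroid of triangle TXB ⇒ A = (3/20, 1/2)
5. M lies on line BU with BM:MU = 1:(-3) ⇒ M = (0, 3/2)
6. C lies on line UM with UC:CM = 5:1 ⇒ C = (0, 5/4)
2·[CBA] = 3/80, 2·[TUY] = 1/4
[CBA]:[TUY] = 3/80:1/4 = 3/20

[CBA]:[TUY] = 3/20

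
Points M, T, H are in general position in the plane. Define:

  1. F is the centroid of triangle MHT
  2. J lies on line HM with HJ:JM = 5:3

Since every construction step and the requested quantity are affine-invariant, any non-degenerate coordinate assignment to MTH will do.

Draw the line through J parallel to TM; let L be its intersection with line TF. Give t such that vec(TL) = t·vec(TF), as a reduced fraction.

t = 9/8

Assign M = (0, 0), T = (1, 0), H = (0, 1) — the answer is frame-independent, so this choice is without loss of generality.
1. F is the centroid of triangle MHT ⇒ F = (1/3, 1/3)
2. J lies on line HM with HJ:JM = 5:3 ⇒ J = (0, 3/8)
through J parallel to TM: direction (-1, 0); meets TF at L = (1/4, 3/8)
L = T + t·(F−T) with t = 9/8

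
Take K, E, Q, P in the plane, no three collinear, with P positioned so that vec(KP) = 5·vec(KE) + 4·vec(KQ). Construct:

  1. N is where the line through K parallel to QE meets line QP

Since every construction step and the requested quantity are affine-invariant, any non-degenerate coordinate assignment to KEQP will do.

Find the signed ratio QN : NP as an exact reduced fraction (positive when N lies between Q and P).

QN:NP = -1/9

Work in coordinates with K = (0, 0), E = (1, 0), Q = (0, 1), P = (5, 4).
1. N is where the line through K parallel to QE meets line QP ⇒ N = (-5/8, 5/8)
N = Q + t·(P−Q) with t = -1/8, so QN:NP = t:(1−t) = -1/8:9/8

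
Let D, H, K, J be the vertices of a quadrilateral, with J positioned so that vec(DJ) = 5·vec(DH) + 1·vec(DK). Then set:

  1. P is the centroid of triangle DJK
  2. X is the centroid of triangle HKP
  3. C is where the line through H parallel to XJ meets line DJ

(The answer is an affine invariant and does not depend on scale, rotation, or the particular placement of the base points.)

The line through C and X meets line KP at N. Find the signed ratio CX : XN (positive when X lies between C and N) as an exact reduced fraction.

CX:XN = 307/68

Assign D = (0, 0), H = (1, 0), K = (0, 1), J = (5, 1) — the answer is frame-independent, so this choice is without loss of generality.
1. P is the centroid of triangle DJK ⇒ P = (5/3, 2/3)
2. X is the centroid of triangle HKP ⇒ X = (8/9, 5/9)
3. C is where the line through H parallel to XJ meets line DJ ⇒ C = (-20/17, -4/17)
line CX meets KP at N = (1240/921, 673/921)
X = C + t·(N−C) with t = 307/375, so CX:XN = 307/375:68/375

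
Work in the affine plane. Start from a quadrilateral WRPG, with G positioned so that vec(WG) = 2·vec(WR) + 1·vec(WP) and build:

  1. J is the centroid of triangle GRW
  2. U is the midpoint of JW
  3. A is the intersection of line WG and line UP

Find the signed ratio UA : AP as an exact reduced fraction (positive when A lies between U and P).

UA:AP = 1/12

Work in coordinates with W = (0, 0), R = (1, 0), P = (0, 1), G = (2, 1).
1. J is the centroid of triangle GRW ⇒ J = (1, 1/3)
2. U is the midpoint of JW ⇒ U = (1/2, 1/6)
3. A is the intersection of line WG and line UP ⇒ A = (6/13, 3/13)
A = U + t·(P−U) with t = 1/13, so UA:AP = t:(1−t) = 1/13:12/13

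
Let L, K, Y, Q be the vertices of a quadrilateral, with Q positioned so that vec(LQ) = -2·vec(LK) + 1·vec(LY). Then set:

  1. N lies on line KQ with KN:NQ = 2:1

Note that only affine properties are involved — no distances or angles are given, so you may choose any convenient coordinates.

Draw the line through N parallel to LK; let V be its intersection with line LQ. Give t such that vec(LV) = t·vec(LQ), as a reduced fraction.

Work in coordinates with L = (0, 0), K = (1, 0), Y = (0, 1), Q = (-2, 1).
1. N lies on line KQ with KN:NQ = 2:1 ⇒ N = (-1, 2/3)
through N parallel to LK: direction (1, 0); meets LQ at V = (-4/3, 2/3)
V = L + t·(Q−L) with t = 2/3

t = 2/3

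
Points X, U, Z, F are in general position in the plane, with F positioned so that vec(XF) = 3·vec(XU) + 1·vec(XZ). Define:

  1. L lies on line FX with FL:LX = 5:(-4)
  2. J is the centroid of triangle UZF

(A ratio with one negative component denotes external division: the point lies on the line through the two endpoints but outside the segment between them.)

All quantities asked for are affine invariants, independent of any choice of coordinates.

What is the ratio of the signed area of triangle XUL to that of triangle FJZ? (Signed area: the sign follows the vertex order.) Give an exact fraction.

Set X = (0, 0), U = (1, 0), Z = (0, 1), F = (3, 1); any affine frame gives the same invariant.
1. L lies on line FX with FL:LX = 5:(-4) ⇒ L = (-12, -4)
2. J is the centroid of triangle UZF ⇒ J = (4/3, 2/3)
2·[XUL] = -4, 2·[FJZ] = -1
[XUL]:[FJZ] = -4:-1 = 4

[XUL]:[FJZ] = 4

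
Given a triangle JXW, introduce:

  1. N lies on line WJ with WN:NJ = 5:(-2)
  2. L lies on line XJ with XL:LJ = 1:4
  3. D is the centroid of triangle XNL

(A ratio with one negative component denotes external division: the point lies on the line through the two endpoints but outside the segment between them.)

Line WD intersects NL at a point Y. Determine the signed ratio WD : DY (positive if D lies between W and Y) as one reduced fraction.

WD:DY = -31

Work in coordinates with J = (0, 0), X = (1, 0), W = (0, 1).
1. N lies on line WJ with WN:NJ = 5:(-2) ⇒ N = (0, -2/3)
2. L lies on line XJ with XL:LJ = 1:4 ⇒ L = (4/5, 0)
3. D is the centroid of triangle XNL ⇒ D = (3/5, -2/9)
line WD meets NL at Y = (18/31, -17/93)
D = W + t·(Y−W) with t = 31/30, so WD:DY = 31/30:-1/30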